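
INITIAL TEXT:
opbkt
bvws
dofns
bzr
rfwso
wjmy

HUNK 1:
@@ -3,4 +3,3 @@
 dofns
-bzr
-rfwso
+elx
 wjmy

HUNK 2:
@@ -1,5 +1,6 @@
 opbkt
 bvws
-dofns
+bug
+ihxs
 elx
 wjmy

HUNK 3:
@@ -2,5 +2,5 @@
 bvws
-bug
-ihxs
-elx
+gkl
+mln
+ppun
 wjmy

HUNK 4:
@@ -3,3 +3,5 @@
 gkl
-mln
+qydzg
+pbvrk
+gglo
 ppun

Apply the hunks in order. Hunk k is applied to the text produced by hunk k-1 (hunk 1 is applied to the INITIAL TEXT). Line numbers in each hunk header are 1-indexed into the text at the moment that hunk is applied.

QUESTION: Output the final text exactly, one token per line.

Hunk 1: at line 3 remove [bzr,rfwso] add [elx] -> 5 lines: opbkt bvws dofns elx wjmy
Hunk 2: at line 1 remove [dofns] add [bug,ihxs] -> 6 lines: opbkt bvws bug ihxs elx wjmy
Hunk 3: at line 2 remove [bug,ihxs,elx] add [gkl,mln,ppun] -> 6 lines: opbkt bvws gkl mln ppun wjmy
Hunk 4: at line 3 remove [mln] add [qydzg,pbvrk,gglo] -> 8 lines: opbkt bvws gkl qydzg pbvrk gglo ppun wjmy

Answer: opbkt
bvws
gkl
qydzg
pbvrk
gglo
ppun
wjmy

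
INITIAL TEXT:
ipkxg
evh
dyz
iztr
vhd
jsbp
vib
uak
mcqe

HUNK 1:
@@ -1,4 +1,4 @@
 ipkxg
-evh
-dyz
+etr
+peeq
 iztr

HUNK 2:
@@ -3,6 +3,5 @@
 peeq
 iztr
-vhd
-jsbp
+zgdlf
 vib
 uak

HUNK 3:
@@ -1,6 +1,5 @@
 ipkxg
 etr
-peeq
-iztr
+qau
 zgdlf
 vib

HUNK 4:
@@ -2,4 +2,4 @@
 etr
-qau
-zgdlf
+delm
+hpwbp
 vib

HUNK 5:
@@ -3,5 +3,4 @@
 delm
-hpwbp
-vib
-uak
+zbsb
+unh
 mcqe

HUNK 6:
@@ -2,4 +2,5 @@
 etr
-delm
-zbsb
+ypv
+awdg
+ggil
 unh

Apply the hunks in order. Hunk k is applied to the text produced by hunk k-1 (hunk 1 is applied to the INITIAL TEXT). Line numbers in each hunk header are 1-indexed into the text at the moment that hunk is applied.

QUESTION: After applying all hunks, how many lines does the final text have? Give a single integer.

Answer: 7

Derivation:
Hunk 1: at line 1 remove [evh,dyz] add [etr,peeq] -> 9 lines: ipkxg etr peeq iztr vhd jsbp vib uak mcqe
Hunk 2: at line 3 remove [vhd,jsbp] add [zgdlf] -> 8 lines: ipkxg etr peeq iztr zgdlf vib uak mcqe
Hunk 3: at line 1 remove [peeq,iztr] add [qau] -> 7 lines: ipkxg etr qau zgdlf vib uak mcqe
Hunk 4: at line 2 remove [qau,zgdlf] add [delm,hpwbp] -> 7 lines: ipkxg etr delm hpwbp vib uak mcqe
Hunk 5: at line 3 remove [hpwbp,vib,uak] add [zbsb,unh] -> 6 lines: ipkxg etr delm zbsb unh mcqe
Hunk 6: at line 2 remove [delm,zbsb] add [ypv,awdg,ggil] -> 7 lines: ipkxg etr ypv awdg ggil unh mcqe
Final line count: 7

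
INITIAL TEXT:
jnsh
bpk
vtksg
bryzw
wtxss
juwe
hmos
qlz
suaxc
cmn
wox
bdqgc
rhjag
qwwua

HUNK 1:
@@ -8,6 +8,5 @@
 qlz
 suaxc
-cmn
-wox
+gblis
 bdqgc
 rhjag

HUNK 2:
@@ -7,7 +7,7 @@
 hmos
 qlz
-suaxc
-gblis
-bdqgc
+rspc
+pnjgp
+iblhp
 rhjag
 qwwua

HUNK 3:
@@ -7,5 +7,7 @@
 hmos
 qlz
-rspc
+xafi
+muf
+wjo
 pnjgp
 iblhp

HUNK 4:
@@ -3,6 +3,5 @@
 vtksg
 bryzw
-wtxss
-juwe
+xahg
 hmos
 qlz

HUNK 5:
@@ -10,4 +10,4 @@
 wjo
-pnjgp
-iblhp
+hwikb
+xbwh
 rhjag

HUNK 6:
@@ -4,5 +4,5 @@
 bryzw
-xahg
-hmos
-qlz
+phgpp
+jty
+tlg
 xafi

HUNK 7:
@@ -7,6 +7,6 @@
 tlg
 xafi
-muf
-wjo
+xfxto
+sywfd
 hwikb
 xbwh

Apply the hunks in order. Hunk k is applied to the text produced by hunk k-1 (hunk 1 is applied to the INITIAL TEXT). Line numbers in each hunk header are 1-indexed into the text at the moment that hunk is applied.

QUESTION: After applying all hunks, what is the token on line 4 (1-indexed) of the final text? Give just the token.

Answer: bryzw

Derivation:
Hunk 1: at line 8 remove [cmn,wox] add [gblis] -> 13 lines: jnsh bpk vtksg bryzw wtxss juwe hmos qlz suaxc gblis bdqgc rhjag qwwua
Hunk 2: at line 7 remove [suaxc,gblis,bdqgc] add [rspc,pnjgp,iblhp] -> 13 lines: jnsh bpk vtksg bryzw wtxss juwe hmos qlz rspc pnjgp iblhp rhjag qwwua
Hunk 3: at line 7 remove [rspc] add [xafi,muf,wjo] -> 15 lines: jnsh bpk vtksg bryzw wtxss juwe hmos qlz xafi muf wjo pnjgp iblhp rhjag qwwua
Hunk 4: at line 3 remove [wtxss,juwe] add [xahg] -> 14 lines: jnsh bpk vtksg bryzw xahg hmos qlz xafi muf wjo pnjgp iblhp rhjag qwwua
Hunk 5: at line 10 remove [pnjgp,iblhp] add [hwikb,xbwh] -> 14 lines: jnsh bpk vtksg bryzw xahg hmos qlz xafi muf wjo hwikb xbwh rhjag qwwua
Hunk 6: at line 4 remove [xahg,hmos,qlz] add [phgpp,jty,tlg] -> 14 lines: jnsh bpk vtksg bryzw phgpp jty tlg xafi muf wjo hwikb xbwh rhjag qwwua
Hunk 7: at line 7 remove [muf,wjo] add [xfxto,sywfd] -> 14 lines: jnsh bpk vtksg bryzw phgpp jty tlg xafi xfxto sywfd hwikb xbwh rhjag qwwua
Final line 4: bryzw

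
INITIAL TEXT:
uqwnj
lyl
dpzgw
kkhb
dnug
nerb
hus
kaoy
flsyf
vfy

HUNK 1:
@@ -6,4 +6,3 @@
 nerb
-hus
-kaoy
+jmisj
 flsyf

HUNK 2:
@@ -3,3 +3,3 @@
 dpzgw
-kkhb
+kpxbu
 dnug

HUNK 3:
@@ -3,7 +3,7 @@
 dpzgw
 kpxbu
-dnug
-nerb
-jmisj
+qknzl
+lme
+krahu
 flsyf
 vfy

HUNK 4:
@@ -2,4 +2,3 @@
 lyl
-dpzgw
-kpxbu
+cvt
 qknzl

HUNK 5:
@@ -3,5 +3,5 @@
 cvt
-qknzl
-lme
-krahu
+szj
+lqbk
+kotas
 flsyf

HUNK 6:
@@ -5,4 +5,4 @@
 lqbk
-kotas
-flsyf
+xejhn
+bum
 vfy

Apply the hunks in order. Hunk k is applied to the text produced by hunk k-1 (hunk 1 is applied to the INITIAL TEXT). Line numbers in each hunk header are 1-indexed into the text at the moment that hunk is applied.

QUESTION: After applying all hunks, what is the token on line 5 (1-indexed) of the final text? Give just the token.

Hunk 1: at line 6 remove [hus,kaoy] add [jmisj] -> 9 lines: uqwnj lyl dpzgw kkhb dnug nerb jmisj flsyf vfy
Hunk 2: at line 3 remove [kkhb] add [kpxbu] -> 9 lines: uqwnj lyl dpzgw kpxbu dnug nerb jmisj flsyf vfy
Hunk 3: at line 3 remove [dnug,nerb,jmisj] add [qknzl,lme,krahu] -> 9 lines: uqwnj lyl dpzgw kpxbu qknzl lme krahu flsyf vfy
Hunk 4: at line 2 remove [dpzgw,kpxbu] add [cvt] -> 8 lines: uqwnj lyl cvt qknzl lme krahu flsyf vfy
Hunk 5: at line 3 remove [qknzl,lme,krahu] add [szj,lqbk,kotas] -> 8 lines: uqwnj lyl cvt szj lqbk kotas flsyf vfy
Hunk 6: at line 5 remove [kotas,flsyf] add [xejhn,bum] -> 8 lines: uqwnj lyl cvt szj lqbk xejhn bum vfy
Final line 5: lqbk

Answer: lqbk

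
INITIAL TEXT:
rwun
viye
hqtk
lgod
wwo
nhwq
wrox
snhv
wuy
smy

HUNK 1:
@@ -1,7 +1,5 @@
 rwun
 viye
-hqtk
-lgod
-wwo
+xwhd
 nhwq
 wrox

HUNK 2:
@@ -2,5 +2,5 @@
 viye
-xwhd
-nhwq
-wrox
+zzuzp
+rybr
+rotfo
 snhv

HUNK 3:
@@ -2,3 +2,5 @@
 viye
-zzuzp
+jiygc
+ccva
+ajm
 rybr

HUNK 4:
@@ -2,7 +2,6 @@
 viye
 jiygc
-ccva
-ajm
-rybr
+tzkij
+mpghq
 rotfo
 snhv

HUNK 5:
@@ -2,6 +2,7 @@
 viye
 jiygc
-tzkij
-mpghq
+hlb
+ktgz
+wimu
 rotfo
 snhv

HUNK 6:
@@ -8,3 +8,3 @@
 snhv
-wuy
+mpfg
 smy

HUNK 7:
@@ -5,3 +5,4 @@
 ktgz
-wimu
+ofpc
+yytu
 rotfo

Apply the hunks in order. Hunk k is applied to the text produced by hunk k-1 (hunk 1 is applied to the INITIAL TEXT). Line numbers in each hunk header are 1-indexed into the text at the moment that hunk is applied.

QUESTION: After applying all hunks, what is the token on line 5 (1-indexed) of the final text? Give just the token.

Answer: ktgz

Derivation:
Hunk 1: at line 1 remove [hqtk,lgod,wwo] add [xwhd] -> 8 lines: rwun viye xwhd nhwq wrox snhv wuy smy
Hunk 2: at line 2 remove [xwhd,nhwq,wrox] add [zzuzp,rybr,rotfo] -> 8 lines: rwun viye zzuzp rybr rotfo snhv wuy smy
Hunk 3: at line 2 remove [zzuzp] add [jiygc,ccva,ajm] -> 10 lines: rwun viye jiygc ccva ajm rybr rotfo snhv wuy smy
Hunk 4: at line 2 remove [ccva,ajm,rybr] add [tzkij,mpghq] -> 9 lines: rwun viye jiygc tzkij mpghq rotfo snhv wuy smy
Hunk 5: at line 2 remove [tzkij,mpghq] add [hlb,ktgz,wimu] -> 10 lines: rwun viye jiygc hlb ktgz wimu rotfo snhv wuy smy
Hunk 6: at line 8 remove [wuy] add [mpfg] -> 10 lines: rwun viye jiygc hlb ktgz wimu rotfo snhv mpfg smy
Hunk 7: at line 5 remove [wimu] add [ofpc,yytu] -> 11 lines: rwun viye jiygc hlb ktgz ofpc yytu rotfo snhv mpfg smy
Final line 5: ktgz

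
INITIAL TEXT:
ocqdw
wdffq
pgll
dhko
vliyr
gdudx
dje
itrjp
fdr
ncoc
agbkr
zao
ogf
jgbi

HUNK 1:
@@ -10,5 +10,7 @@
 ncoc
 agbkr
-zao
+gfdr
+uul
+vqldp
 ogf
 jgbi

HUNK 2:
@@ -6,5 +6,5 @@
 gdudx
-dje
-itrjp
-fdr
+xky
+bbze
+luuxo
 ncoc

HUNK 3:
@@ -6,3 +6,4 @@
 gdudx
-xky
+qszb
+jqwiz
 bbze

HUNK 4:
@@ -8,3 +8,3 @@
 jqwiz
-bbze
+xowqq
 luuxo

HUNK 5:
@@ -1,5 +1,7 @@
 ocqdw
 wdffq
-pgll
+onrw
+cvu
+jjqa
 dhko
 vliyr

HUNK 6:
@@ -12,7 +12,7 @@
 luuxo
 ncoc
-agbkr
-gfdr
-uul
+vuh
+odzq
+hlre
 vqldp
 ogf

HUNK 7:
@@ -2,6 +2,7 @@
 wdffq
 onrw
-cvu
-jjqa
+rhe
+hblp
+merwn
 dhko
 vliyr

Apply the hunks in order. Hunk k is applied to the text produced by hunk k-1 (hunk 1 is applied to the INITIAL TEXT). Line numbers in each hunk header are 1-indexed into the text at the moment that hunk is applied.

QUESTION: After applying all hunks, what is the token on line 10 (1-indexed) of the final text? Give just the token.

Answer: qszb

Derivation:
Hunk 1: at line 10 remove [zao] add [gfdr,uul,vqldp] -> 16 lines: ocqdw wdffq pgll dhko vliyr gdudx dje itrjp fdr ncoc agbkr gfdr uul vqldp ogf jgbi
Hunk 2: at line 6 remove [dje,itrjp,fdr] add [xky,bbze,luuxo] -> 16 lines: ocqdw wdffq pgll dhko vliyr gdudx xky bbze luuxo ncoc agbkr gfdr uul vqldp ogf jgbi
Hunk 3: at line 6 remove [xky] add [qszb,jqwiz] -> 17 lines: ocqdw wdffq pgll dhko vliyr gdudx qszb jqwiz bbze luuxo ncoc agbkr gfdr uul vqldp ogf jgbi
Hunk 4: at line 8 remove [bbze] add [xowqq] -> 17 lines: ocqdw wdffq pgll dhko vliyr gdudx qszb jqwiz xowqq luuxo ncoc agbkr gfdr uul vqldp ogf jgbi
Hunk 5: at line 1 remove [pgll] add [onrw,cvu,jjqa] -> 19 lines: ocqdw wdffq onrw cvu jjqa dhko vliyr gdudx qszb jqwiz xowqq luuxo ncoc agbkr gfdr uul vqldp ogf jgbi
Hunk 6: at line 12 remove [agbkr,gfdr,uul] add [vuh,odzq,hlre] -> 19 lines: ocqdw wdffq onrw cvu jjqa dhko vliyr gdudx qszb jqwiz xowqq luuxo ncoc vuh odzq hlre vqldp ogf jgbi
Hunk 7: at line 2 remove [cvu,jjqa] add [rhe,hblp,merwn] -> 20 lines: ocqdw wdffq onrw rhe hblp merwn dhko vliyr gdudx qszb jqwiz xowqq luuxo ncoc vuh odzq hlre vqldp ogf jgbi
Final line 10: qszb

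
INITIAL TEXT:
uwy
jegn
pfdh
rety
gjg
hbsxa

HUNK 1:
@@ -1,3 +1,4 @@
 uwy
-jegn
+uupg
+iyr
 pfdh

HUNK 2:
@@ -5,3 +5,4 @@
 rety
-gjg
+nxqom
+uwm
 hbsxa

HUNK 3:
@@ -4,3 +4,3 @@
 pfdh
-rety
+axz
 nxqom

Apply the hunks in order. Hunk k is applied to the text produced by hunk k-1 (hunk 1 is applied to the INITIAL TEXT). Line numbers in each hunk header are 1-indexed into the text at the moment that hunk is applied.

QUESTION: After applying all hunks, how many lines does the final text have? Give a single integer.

Answer: 8

Derivation:
Hunk 1: at line 1 remove [jegn] add [uupg,iyr] -> 7 lines: uwy uupg iyr pfdh rety gjg hbsxa
Hunk 2: at line 5 remove [gjg] add [nxqom,uwm] -> 8 lines: uwy uupg iyr pfdh rety nxqom uwm hbsxa
Hunk 3: at line 4 remove [rety] add [axz] -> 8 lines: uwy uupg iyr pfdh axz nxqom uwm hbsxa
Final line count: 8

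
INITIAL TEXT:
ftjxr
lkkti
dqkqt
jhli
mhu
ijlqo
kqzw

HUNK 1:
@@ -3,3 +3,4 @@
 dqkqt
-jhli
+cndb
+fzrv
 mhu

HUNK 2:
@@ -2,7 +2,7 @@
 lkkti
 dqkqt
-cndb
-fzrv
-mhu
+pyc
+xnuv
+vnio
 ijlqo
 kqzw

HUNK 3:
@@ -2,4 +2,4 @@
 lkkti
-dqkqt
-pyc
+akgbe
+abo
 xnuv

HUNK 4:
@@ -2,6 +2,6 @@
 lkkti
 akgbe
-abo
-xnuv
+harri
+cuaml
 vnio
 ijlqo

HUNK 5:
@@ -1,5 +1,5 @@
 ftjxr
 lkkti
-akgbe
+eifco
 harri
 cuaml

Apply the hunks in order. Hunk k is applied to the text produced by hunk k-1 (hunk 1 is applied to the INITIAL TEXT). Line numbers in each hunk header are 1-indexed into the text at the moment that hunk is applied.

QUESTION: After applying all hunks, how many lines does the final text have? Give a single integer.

Hunk 1: at line 3 remove [jhli] add [cndb,fzrv] -> 8 lines: ftjxr lkkti dqkqt cndb fzrv mhu ijlqo kqzw
Hunk 2: at line 2 remove [cndb,fzrv,mhu] add [pyc,xnuv,vnio] -> 8 lines: ftjxr lkkti dqkqt pyc xnuv vnio ijlqo kqzw
Hunk 3: at line 2 remove [dqkqt,pyc] add [akgbe,abo] -> 8 lines: ftjxr lkkti akgbe abo xnuv vnio ijlqo kqzw
Hunk 4: at line 2 remove [abo,xnuv] add [harri,cuaml] -> 8 lines: ftjxr lkkti akgbe harri cuaml vnio ijlqo kqzw
Hunk 5: at line 1 remove [akgbe] add [eifco] -> 8 lines: ftjxr lkkti eifco harri cuaml vnio ijlqo kqzw
Final line count: 8

Answer: 8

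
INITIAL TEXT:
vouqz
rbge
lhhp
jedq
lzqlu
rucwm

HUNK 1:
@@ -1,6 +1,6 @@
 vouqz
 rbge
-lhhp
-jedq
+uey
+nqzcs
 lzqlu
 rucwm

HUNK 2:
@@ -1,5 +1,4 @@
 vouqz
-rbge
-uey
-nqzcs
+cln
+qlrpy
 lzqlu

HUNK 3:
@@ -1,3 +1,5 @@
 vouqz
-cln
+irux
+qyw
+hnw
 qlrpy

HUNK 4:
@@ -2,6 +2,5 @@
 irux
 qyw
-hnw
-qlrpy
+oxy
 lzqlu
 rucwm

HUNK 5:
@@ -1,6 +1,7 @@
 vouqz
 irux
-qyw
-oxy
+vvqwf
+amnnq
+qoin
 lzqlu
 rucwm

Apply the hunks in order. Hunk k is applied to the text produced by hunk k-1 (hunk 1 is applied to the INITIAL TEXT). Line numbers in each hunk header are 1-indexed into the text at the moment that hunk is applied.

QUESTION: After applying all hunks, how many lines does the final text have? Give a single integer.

Hunk 1: at line 1 remove [lhhp,jedq] add [uey,nqzcs] -> 6 lines: vouqz rbge uey nqzcs lzqlu rucwm
Hunk 2: at line 1 remove [rbge,uey,nqzcs] add [cln,qlrpy] -> 5 lines: vouqz cln qlrpy lzqlu rucwm
Hunk 3: at line 1 remove [cln] add [irux,qyw,hnw] -> 7 lines: vouqz irux qyw hnw qlrpy lzqlu rucwm
Hunk 4: at line 2 remove [hnw,qlrpy] add [oxy] -> 6 lines: vouqz irux qyw oxy lzqlu rucwm
Hunk 5: at line 1 remove [qyw,oxy] add [vvqwf,amnnq,qoin] -> 7 lines: vouqz irux vvqwf amnnq qoin lzqlu rucwm
Final line count: 7

Answer: 7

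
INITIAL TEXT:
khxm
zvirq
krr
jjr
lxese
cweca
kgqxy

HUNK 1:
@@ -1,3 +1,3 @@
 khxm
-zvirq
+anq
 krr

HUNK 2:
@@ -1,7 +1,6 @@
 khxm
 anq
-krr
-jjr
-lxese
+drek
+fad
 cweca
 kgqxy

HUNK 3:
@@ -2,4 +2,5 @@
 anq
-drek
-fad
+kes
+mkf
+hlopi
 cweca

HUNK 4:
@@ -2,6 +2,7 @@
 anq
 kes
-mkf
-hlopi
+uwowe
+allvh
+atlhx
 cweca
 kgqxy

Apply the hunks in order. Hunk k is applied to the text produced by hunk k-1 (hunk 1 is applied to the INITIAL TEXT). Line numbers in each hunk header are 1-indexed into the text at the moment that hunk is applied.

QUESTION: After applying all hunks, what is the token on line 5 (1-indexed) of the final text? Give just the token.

Hunk 1: at line 1 remove [zvirq] add [anq] -> 7 lines: khxm anq krr jjr lxese cweca kgqxy
Hunk 2: at line 1 remove [krr,jjr,lxese] add [drek,fad] -> 6 lines: khxm anq drek fad cweca kgqxy
Hunk 3: at line 2 remove [drek,fad] add [kes,mkf,hlopi] -> 7 lines: khxm anq kes mkf hlopi cweca kgqxy
Hunk 4: at line 2 remove [mkf,hlopi] add [uwowe,allvh,atlhx] -> 8 lines: khxm anq kes uwowe allvh atlhx cweca kgqxy
Final line 5: allvh

Answer: allvh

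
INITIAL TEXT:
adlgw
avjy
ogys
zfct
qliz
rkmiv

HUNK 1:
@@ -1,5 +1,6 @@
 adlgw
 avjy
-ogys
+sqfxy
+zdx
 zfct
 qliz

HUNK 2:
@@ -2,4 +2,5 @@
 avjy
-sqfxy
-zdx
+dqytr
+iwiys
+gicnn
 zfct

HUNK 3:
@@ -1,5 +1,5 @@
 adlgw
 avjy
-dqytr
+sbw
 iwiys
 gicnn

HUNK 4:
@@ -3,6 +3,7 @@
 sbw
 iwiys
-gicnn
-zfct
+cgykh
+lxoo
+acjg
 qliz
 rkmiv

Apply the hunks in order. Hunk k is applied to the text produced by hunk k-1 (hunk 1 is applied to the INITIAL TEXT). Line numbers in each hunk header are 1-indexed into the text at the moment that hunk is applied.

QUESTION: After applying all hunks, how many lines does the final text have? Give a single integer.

Hunk 1: at line 1 remove [ogys] add [sqfxy,zdx] -> 7 lines: adlgw avjy sqfxy zdx zfct qliz rkmiv
Hunk 2: at line 2 remove [sqfxy,zdx] add [dqytr,iwiys,gicnn] -> 8 lines: adlgw avjy dqytr iwiys gicnn zfct qliz rkmiv
Hunk 3: at line 1 remove [dqytr] add [sbw] -> 8 lines: adlgw avjy sbw iwiys gicnn zfct qliz rkmiv
Hunk 4: at line 3 remove [gicnn,zfct] add [cgykh,lxoo,acjg] -> 9 lines: adlgw avjy sbw iwiys cgykh lxoo acjg qliz rkmiv
Final line count: 9

Answer: 9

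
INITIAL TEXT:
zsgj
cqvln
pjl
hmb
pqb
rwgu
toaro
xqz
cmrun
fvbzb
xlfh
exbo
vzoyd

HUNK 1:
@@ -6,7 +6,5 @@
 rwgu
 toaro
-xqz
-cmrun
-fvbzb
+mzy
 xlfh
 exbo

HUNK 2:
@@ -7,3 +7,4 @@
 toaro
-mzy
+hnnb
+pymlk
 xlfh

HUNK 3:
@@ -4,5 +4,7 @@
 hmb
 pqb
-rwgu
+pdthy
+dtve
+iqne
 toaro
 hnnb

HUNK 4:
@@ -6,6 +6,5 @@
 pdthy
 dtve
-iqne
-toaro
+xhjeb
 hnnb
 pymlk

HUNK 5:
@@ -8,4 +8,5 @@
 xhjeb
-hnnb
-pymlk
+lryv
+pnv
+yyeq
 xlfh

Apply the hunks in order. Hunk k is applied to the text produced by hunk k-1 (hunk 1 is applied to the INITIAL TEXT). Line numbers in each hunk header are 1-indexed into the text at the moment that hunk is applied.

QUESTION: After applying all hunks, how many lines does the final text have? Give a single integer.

Answer: 14

Derivation:
Hunk 1: at line 6 remove [xqz,cmrun,fvbzb] add [mzy] -> 11 lines: zsgj cqvln pjl hmb pqb rwgu toaro mzy xlfh exbo vzoyd
Hunk 2: at line 7 remove [mzy] add [hnnb,pymlk] -> 12 lines: zsgj cqvln pjl hmb pqb rwgu toaro hnnb pymlk xlfh exbo vzoyd
Hunk 3: at line 4 remove [rwgu] add [pdthy,dtve,iqne] -> 14 lines: zsgj cqvln pjl hmb pqb pdthy dtve iqne toaro hnnb pymlk xlfh exbo vzoyd
Hunk 4: at line 6 remove [iqne,toaro] add [xhjeb] -> 13 lines: zsgj cqvln pjl hmb pqb pdthy dtve xhjeb hnnb pymlk xlfh exbo vzoyd
Hunk 5: at line 8 remove [hnnb,pymlk] add [lryv,pnv,yyeq] -> 14 lines: zsgj cqvln pjl hmb pqb pdthy dtve xhjeb lryv pnv yyeq xlfh exbo vzoyd
Final line count: 14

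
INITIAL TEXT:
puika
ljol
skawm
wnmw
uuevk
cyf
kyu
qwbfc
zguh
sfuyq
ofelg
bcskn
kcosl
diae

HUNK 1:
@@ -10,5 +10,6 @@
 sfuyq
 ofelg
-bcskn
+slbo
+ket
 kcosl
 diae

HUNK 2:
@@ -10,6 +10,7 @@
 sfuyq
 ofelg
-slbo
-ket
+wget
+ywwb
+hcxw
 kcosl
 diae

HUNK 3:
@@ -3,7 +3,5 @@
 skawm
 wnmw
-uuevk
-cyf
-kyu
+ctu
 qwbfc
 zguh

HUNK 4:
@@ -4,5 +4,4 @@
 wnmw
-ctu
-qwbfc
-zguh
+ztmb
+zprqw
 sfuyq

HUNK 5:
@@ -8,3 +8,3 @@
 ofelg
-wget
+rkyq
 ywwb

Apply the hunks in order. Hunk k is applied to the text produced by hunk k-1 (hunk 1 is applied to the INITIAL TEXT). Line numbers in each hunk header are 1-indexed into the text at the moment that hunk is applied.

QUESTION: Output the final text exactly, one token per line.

Answer: puika
ljol
skawm
wnmw
ztmb
zprqw
sfuyq
ofelg
rkyq
ywwb
hcxw
kcosl
diae

Derivation:
Hunk 1: at line 10 remove [bcskn] add [slbo,ket] -> 15 lines: puika ljol skawm wnmw uuevk cyf kyu qwbfc zguh sfuyq ofelg slbo ket kcosl diae
Hunk 2: at line 10 remove [slbo,ket] add [wget,ywwb,hcxw] -> 16 lines: puika ljol skawm wnmw uuevk cyf kyu qwbfc zguh sfuyq ofelg wget ywwb hcxw kcosl diae
Hunk 3: at line 3 remove [uuevk,cyf,kyu] add [ctu] -> 14 lines: puika ljol skawm wnmw ctu qwbfc zguh sfuyq ofelg wget ywwb hcxw kcosl diae
Hunk 4: at line 4 remove [ctu,qwbfc,zguh] add [ztmb,zprqw] -> 13 lines: puika ljol skawm wnmw ztmb zprqw sfuyq ofelg wget ywwb hcxw kcosl diae
Hunk 5: at line 8 remove [wget] add [rkyq] -> 13 lines: puika ljol skawm wnmw ztmb zprqw sfuyq ofelg rkyq ywwb hcxw kcosl diae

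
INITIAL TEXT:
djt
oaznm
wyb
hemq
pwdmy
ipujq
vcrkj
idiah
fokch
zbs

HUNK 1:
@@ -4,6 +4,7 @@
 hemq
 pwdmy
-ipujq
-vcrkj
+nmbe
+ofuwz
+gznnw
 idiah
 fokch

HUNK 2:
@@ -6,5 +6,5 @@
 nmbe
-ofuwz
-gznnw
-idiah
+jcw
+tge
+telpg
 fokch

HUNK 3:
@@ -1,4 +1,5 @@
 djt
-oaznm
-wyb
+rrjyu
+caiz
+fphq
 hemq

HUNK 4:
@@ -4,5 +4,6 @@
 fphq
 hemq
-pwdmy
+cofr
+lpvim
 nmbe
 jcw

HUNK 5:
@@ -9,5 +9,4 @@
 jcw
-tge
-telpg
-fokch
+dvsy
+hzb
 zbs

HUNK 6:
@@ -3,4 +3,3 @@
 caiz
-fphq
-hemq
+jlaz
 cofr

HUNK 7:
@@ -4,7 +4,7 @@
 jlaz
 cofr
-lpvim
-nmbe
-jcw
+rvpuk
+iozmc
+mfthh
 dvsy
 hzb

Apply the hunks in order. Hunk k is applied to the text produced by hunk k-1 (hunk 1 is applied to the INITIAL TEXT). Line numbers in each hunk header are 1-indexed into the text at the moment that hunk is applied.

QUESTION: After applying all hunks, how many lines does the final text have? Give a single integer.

Answer: 11

Derivation:
Hunk 1: at line 4 remove [ipujq,vcrkj] add [nmbe,ofuwz,gznnw] -> 11 lines: djt oaznm wyb hemq pwdmy nmbe ofuwz gznnw idiah fokch zbs
Hunk 2: at line 6 remove [ofuwz,gznnw,idiah] add [jcw,tge,telpg] -> 11 lines: djt oaznm wyb hemq pwdmy nmbe jcw tge telpg fokch zbs
Hunk 3: at line 1 remove [oaznm,wyb] add [rrjyu,caiz,fphq] -> 12 lines: djt rrjyu caiz fphq hemq pwdmy nmbe jcw tge telpg fokch zbs
Hunk 4: at line 4 remove [pwdmy] add [cofr,lpvim] -> 13 lines: djt rrjyu caiz fphq hemq cofr lpvim nmbe jcw tge telpg fokch zbs
Hunk 5: at line 9 remove [tge,telpg,fokch] add [dvsy,hzb] -> 12 lines: djt rrjyu caiz fphq hemq cofr lpvim nmbe jcw dvsy hzb zbs
Hunk 6: at line 3 remove [fphq,hemq] add [jlaz] -> 11 lines: djt rrjyu caiz jlaz cofr lpvim nmbe jcw dvsy hzb zbs
Hunk 7: at line 4 remove [lpvim,nmbe,jcw] add [rvpuk,iozmc,mfthh] -> 11 lines: djt rrjyu caiz jlaz cofr rvpuk iozmc mfthh dvsy hzb zbs
Final line count: 11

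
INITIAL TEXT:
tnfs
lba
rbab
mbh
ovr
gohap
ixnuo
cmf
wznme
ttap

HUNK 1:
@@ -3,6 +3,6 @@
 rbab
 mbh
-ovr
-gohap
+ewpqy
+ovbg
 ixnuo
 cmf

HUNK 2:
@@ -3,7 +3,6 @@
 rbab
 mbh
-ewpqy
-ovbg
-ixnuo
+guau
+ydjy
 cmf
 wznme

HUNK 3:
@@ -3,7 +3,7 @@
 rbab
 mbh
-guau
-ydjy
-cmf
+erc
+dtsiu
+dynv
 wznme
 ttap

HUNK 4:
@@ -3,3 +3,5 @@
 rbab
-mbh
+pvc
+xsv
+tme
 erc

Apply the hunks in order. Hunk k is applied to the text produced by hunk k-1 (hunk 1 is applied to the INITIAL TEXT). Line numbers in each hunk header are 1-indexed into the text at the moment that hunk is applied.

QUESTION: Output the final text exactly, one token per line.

Answer: tnfs
lba
rbab
pvc
xsv
tme
erc
dtsiu
dynv
wznme
ttap

Derivation:
Hunk 1: at line 3 remove [ovr,gohap] add [ewpqy,ovbg] -> 10 lines: tnfs lba rbab mbh ewpqy ovbg ixnuo cmf wznme ttap
Hunk 2: at line 3 remove [ewpqy,ovbg,ixnuo] add [guau,ydjy] -> 9 lines: tnfs lba rbab mbh guau ydjy cmf wznme ttap
Hunk 3: at line 3 remove [guau,ydjy,cmf] add [erc,dtsiu,dynv] -> 9 lines: tnfs lba rbab mbh erc dtsiu dynv wznme ttap
Hunk 4: at line 3 remove [mbh] add [pvc,xsv,tme] -> 11 lines: tnfs lba rbab pvc xsv tme erc dtsiu dynv wznme ttap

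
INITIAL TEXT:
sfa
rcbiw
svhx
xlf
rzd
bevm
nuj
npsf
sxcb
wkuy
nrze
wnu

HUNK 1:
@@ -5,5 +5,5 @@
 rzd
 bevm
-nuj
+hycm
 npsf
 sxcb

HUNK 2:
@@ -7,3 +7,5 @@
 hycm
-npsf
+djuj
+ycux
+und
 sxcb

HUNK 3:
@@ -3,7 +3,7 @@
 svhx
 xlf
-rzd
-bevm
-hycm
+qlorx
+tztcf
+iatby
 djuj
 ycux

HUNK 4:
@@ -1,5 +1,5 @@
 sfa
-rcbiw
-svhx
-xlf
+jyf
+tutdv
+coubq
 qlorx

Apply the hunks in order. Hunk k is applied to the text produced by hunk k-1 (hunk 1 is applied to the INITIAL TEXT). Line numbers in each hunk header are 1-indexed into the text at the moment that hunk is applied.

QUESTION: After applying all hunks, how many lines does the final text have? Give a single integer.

Answer: 14

Derivation:
Hunk 1: at line 5 remove [nuj] add [hycm] -> 12 lines: sfa rcbiw svhx xlf rzd bevm hycm npsf sxcb wkuy nrze wnu
Hunk 2: at line 7 remove [npsf] add [djuj,ycux,und] -> 14 lines: sfa rcbiw svhx xlf rzd bevm hycm djuj ycux und sxcb wkuy nrze wnu
Hunk 3: at line 3 remove [rzd,bevm,hycm] add [qlorx,tztcf,iatby] -> 14 lines: sfa rcbiw svhx xlf qlorx tztcf iatby djuj ycux und sxcb wkuy nrze wnu
Hunk 4: at line 1 remove [rcbiw,svhx,xlf] add [jyf,tutdv,coubq] -> 14 lines: sfa jyf tutdv coubq qlorx tztcf iatby djuj ycux und sxcb wkuy nrze wnu
Final line count: 14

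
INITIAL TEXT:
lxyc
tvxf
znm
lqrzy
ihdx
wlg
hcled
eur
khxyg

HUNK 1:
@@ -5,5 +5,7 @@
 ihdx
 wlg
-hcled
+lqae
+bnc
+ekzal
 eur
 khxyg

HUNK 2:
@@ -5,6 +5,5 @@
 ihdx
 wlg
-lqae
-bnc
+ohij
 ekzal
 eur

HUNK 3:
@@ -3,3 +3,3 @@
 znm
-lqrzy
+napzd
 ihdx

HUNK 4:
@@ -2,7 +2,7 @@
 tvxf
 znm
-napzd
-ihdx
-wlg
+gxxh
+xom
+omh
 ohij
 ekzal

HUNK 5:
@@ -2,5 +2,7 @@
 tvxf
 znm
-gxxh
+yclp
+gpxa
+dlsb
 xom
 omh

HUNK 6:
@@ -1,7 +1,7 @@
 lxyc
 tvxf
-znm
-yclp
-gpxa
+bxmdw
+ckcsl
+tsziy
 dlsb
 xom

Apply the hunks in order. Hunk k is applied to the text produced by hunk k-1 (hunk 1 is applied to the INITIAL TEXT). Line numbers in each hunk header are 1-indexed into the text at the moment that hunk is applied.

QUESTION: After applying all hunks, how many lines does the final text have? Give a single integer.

Answer: 12

Derivation:
Hunk 1: at line 5 remove [hcled] add [lqae,bnc,ekzal] -> 11 lines: lxyc tvxf znm lqrzy ihdx wlg lqae bnc ekzal eur khxyg
Hunk 2: at line 5 remove [lqae,bnc] add [ohij] -> 10 lines: lxyc tvxf znm lqrzy ihdx wlg ohij ekzal eur khxyg
Hunk 3: at line 3 remove [lqrzy] add [napzd] -> 10 lines: lxyc tvxf znm napzd ihdx wlg ohij ekzal eur khxyg
Hunk 4: at line 2 remove [napzd,ihdx,wlg] add [gxxh,xom,omh] -> 10 lines: lxyc tvxf znm gxxh xom omh ohij ekzal eur khxyg
Hunk 5: at line 2 remove [gxxh] add [yclp,gpxa,dlsb] -> 12 lines: lxyc tvxf znm yclp gpxa dlsb xom omh ohij ekzal eur khxyg
Hunk 6: at line 1 remove [znm,yclp,gpxa] add [bxmdw,ckcsl,tsziy] -> 12 lines: lxyc tvxf bxmdw ckcsl tsziy dlsb xom omh ohij ekzal eur khxyg
Final line count: 12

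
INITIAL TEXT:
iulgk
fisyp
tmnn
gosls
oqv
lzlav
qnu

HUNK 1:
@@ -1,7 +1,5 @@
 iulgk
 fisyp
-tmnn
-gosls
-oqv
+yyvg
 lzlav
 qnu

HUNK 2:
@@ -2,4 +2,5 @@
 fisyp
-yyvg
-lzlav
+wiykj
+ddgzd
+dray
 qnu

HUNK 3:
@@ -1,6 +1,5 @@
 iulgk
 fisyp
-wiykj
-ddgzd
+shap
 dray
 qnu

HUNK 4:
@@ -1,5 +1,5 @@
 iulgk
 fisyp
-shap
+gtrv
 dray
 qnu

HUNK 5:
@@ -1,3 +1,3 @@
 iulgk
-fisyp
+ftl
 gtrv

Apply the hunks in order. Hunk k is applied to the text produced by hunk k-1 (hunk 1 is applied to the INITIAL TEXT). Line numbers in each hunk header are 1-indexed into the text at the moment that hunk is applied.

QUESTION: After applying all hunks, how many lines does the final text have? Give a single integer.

Hunk 1: at line 1 remove [tmnn,gosls,oqv] add [yyvg] -> 5 lines: iulgk fisyp yyvg lzlav qnu
Hunk 2: at line 2 remove [yyvg,lzlav] add [wiykj,ddgzd,dray] -> 6 lines: iulgk fisyp wiykj ddgzd dray qnu
Hunk 3: at line 1 remove [wiykj,ddgzd] add [shap] -> 5 lines: iulgk fisyp shap dray qnu
Hunk 4: at line 1 remove [shap] add [gtrv] -> 5 lines: iulgk fisyp gtrv dray qnu
Hunk 5: at line 1 remove [fisyp] add [ftl] -> 5 lines: iulgk ftl gtrv dray qnu
Final line count: 5

Answer: 5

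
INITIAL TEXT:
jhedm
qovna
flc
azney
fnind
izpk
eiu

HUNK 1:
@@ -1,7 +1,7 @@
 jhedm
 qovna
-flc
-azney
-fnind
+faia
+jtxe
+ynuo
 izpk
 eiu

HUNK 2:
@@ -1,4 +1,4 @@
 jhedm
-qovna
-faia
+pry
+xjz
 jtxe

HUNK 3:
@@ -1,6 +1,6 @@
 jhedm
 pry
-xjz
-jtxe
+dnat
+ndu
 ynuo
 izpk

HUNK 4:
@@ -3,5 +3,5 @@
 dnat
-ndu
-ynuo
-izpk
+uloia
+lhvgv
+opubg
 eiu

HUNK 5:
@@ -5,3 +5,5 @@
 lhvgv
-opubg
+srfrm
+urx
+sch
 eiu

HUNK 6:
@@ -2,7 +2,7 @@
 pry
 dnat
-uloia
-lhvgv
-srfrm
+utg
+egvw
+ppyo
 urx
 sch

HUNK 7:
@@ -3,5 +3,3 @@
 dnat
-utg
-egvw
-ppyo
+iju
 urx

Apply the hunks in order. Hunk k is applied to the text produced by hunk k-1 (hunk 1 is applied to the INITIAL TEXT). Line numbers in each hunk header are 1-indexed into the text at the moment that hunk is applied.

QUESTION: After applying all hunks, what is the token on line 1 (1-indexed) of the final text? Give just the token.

Hunk 1: at line 1 remove [flc,azney,fnind] add [faia,jtxe,ynuo] -> 7 lines: jhedm qovna faia jtxe ynuo izpk eiu
Hunk 2: at line 1 remove [qovna,faia] add [pry,xjz] -> 7 lines: jhedm pry xjz jtxe ynuo izpk eiu
Hunk 3: at line 1 remove [xjz,jtxe] add [dnat,ndu] -> 7 lines: jhedm pry dnat ndu ynuo izpk eiu
Hunk 4: at line 3 remove [ndu,ynuo,izpk] add [uloia,lhvgv,opubg] -> 7 lines: jhedm pry dnat uloia lhvgv opubg eiu
Hunk 5: at line 5 remove [opubg] add [srfrm,urx,sch] -> 9 lines: jhedm pry dnat uloia lhvgv srfrm urx sch eiu
Hunk 6: at line 2 remove [uloia,lhvgv,srfrm] add [utg,egvw,ppyo] -> 9 lines: jhedm pry dnat utg egvw ppyo urx sch eiu
Hunk 7: at line 3 remove [utg,egvw,ppyo] add [iju] -> 7 lines: jhedm pry dnat iju urx sch eiu
Final line 1: jhedm

Answer: jhedm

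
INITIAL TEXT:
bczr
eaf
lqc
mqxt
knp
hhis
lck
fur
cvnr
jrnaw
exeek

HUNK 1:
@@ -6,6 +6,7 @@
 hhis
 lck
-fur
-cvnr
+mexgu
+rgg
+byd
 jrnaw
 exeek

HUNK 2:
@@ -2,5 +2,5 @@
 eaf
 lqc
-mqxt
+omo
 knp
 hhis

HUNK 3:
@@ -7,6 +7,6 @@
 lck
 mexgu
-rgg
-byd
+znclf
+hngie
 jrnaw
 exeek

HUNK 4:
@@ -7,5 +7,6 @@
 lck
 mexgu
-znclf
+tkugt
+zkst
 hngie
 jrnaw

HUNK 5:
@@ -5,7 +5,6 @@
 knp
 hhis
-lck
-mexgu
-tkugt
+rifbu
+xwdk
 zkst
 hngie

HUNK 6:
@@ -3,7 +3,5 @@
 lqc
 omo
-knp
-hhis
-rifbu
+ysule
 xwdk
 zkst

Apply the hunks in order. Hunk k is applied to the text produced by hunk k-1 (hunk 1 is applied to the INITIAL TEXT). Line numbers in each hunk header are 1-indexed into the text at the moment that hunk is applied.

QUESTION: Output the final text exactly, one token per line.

Hunk 1: at line 6 remove [fur,cvnr] add [mexgu,rgg,byd] -> 12 lines: bczr eaf lqc mqxt knp hhis lck mexgu rgg byd jrnaw exeek
Hunk 2: at line 2 remove [mqxt] add [omo] -> 12 lines: bczr eaf lqc omo knp hhis lck mexgu rgg byd jrnaw exeek
Hunk 3: at line 7 remove [rgg,byd] add [znclf,hngie] -> 12 lines: bczr eaf lqc omo knp hhis lck mexgu znclf hngie jrnaw exeek
Hunk 4: at line 7 remove [znclf] add [tkugt,zkst] -> 13 lines: bczr eaf lqc omo knp hhis lck mexgu tkugt zkst hngie jrnaw exeek
Hunk 5: at line 5 remove [lck,mexgu,tkugt] add [rifbu,xwdk] -> 12 lines: bczr eaf lqc omo knp hhis rifbu xwdk zkst hngie jrnaw exeek
Hunk 6: at line 3 remove [knp,hhis,rifbu] add [ysule] -> 10 lines: bczr eaf lqc omo ysule xwdk zkst hngie jrnaw exeek

Answer: bczr
eaf
lqc
omo
ysule
xwdk
zkst
hngie
jrnaw
exeek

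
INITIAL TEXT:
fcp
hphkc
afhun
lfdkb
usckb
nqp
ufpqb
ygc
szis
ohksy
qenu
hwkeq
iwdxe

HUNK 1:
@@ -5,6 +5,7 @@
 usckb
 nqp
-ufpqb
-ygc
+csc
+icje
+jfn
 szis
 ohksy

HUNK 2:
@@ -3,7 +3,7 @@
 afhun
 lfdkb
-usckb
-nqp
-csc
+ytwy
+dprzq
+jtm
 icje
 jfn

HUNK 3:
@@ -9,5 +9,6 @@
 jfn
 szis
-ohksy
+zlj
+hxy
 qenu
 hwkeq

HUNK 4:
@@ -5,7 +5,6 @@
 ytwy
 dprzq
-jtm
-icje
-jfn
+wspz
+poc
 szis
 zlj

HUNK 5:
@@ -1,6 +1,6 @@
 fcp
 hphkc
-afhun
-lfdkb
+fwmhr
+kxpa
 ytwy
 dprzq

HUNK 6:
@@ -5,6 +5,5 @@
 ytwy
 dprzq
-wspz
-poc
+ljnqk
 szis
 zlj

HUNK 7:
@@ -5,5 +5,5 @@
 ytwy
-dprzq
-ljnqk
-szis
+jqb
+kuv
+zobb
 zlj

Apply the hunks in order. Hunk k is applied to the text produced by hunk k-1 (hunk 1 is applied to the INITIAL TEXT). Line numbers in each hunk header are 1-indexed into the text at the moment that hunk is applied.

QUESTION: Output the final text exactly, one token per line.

Answer: fcp
hphkc
fwmhr
kxpa
ytwy
jqb
kuv
zobb
zlj
hxy
qenu
hwkeq
iwdxe

Derivation:
Hunk 1: at line 5 remove [ufpqb,ygc] add [csc,icje,jfn] -> 14 lines: fcp hphkc afhun lfdkb usckb nqp csc icje jfn szis ohksy qenu hwkeq iwdxe
Hunk 2: at line 3 remove [usckb,nqp,csc] add [ytwy,dprzq,jtm] -> 14 lines: fcp hphkc afhun lfdkb ytwy dprzq jtm icje jfn szis ohksy qenu hwkeq iwdxe
Hunk 3: at line 9 remove [ohksy] add [zlj,hxy] -> 15 lines: fcp hphkc afhun lfdkb ytwy dprzq jtm icje jfn szis zlj hxy qenu hwkeq iwdxe
Hunk 4: at line 5 remove [jtm,icje,jfn] add [wspz,poc] -> 14 lines: fcp hphkc afhun lfdkb ytwy dprzq wspz poc szis zlj hxy qenu hwkeq iwdxe
Hunk 5: at line 1 remove [afhun,lfdkb] add [fwmhr,kxpa] -> 14 lines: fcp hphkc fwmhr kxpa ytwy dprzq wspz poc szis zlj hxy qenu hwkeq iwdxe
Hunk 6: at line 5 remove [wspz,poc] add [ljnqk] -> 13 lines: fcp hphkc fwmhr kxpa ytwy dprzq ljnqk szis zlj hxy qenu hwkeq iwdxe
Hunk 7: at line 5 remove [dprzq,ljnqk,szis] add [jqb,kuv,zobb] -> 13 lines: fcp hphkc fwmhr kxpa ytwy jqb kuv zobb zlj hxy qenu hwkeq iwdxe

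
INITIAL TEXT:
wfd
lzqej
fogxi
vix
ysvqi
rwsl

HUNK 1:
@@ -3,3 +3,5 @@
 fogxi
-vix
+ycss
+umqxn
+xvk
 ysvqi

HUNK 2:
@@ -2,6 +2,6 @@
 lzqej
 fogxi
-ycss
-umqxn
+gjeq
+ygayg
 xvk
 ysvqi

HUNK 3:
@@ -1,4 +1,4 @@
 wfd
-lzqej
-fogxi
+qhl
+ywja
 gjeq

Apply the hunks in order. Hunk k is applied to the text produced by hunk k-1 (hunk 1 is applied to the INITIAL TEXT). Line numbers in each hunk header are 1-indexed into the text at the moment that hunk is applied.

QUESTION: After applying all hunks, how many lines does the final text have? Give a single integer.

Answer: 8

Derivation:
Hunk 1: at line 3 remove [vix] add [ycss,umqxn,xvk] -> 8 lines: wfd lzqej fogxi ycss umqxn xvk ysvqi rwsl
Hunk 2: at line 2 remove [ycss,umqxn] add [gjeq,ygayg] -> 8 lines: wfd lzqej fogxi gjeq ygayg xvk ysvqi rwsl
Hunk 3: at line 1 remove [lzqej,fogxi] add [qhl,ywja] -> 8 lines: wfd qhl ywja gjeq ygayg xvk ysvqi rwsl
Final line count: 8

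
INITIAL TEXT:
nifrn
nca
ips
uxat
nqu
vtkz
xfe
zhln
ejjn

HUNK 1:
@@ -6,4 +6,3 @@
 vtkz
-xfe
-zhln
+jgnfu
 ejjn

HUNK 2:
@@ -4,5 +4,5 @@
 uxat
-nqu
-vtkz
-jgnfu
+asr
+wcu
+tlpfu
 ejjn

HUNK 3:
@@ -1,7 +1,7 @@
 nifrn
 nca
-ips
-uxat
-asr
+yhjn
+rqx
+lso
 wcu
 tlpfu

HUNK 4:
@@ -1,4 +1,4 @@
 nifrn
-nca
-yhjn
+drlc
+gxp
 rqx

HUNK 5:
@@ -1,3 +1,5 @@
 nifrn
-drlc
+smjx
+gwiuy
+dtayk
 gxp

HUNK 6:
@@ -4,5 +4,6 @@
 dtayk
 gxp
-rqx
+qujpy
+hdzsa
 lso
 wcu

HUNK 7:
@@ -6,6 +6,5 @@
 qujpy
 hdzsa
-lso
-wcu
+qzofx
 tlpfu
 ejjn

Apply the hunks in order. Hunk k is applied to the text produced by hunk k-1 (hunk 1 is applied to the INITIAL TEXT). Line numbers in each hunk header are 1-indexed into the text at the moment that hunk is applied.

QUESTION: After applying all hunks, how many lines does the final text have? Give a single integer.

Answer: 10

Derivation:
Hunk 1: at line 6 remove [xfe,zhln] add [jgnfu] -> 8 lines: nifrn nca ips uxat nqu vtkz jgnfu ejjn
Hunk 2: at line 4 remove [nqu,vtkz,jgnfu] add [asr,wcu,tlpfu] -> 8 lines: nifrn nca ips uxat asr wcu tlpfu ejjn
Hunk 3: at line 1 remove [ips,uxat,asr] add [yhjn,rqx,lso] -> 8 lines: nifrn nca yhjn rqx lso wcu tlpfu ejjn
Hunk 4: at line 1 remove [nca,yhjn] add [drlc,gxp] -> 8 lines: nifrn drlc gxp rqx lso wcu tlpfu ejjn
Hunk 5: at line 1 remove [drlc] add [smjx,gwiuy,dtayk] -> 10 lines: nifrn smjx gwiuy dtayk gxp rqx lso wcu tlpfu ejjn
Hunk 6: at line 4 remove [rqx] add [qujpy,hdzsa] -> 11 lines: nifrn smjx gwiuy dtayk gxp qujpy hdzsa lso wcu tlpfu ejjn
Hunk 7: at line 6 remove [lso,wcu] add [qzofx] -> 10 lines: nifrn smjx gwiuy dtayk gxp qujpy hdzsa qzofx tlpfu ejjn
Final line count: 10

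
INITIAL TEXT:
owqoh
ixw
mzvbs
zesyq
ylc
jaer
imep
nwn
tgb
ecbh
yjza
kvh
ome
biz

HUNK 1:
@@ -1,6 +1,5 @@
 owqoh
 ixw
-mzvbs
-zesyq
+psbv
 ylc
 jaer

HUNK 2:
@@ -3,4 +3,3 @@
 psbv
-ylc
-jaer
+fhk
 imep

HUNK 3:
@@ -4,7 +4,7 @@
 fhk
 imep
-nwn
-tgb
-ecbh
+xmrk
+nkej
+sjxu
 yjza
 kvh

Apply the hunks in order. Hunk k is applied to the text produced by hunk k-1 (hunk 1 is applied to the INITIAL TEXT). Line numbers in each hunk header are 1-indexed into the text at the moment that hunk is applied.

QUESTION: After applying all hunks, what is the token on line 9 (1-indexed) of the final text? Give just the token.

Hunk 1: at line 1 remove [mzvbs,zesyq] add [psbv] -> 13 lines: owqoh ixw psbv ylc jaer imep nwn tgb ecbh yjza kvh ome biz
Hunk 2: at line 3 remove [ylc,jaer] add [fhk] -> 12 lines: owqoh ixw psbv fhk imep nwn tgb ecbh yjza kvh ome biz
Hunk 3: at line 4 remove [nwn,tgb,ecbh] add [xmrk,nkej,sjxu] -> 12 lines: owqoh ixw psbv fhk imep xmrk nkej sjxu yjza kvh ome biz
Final line 9: yjza

Answer: yjza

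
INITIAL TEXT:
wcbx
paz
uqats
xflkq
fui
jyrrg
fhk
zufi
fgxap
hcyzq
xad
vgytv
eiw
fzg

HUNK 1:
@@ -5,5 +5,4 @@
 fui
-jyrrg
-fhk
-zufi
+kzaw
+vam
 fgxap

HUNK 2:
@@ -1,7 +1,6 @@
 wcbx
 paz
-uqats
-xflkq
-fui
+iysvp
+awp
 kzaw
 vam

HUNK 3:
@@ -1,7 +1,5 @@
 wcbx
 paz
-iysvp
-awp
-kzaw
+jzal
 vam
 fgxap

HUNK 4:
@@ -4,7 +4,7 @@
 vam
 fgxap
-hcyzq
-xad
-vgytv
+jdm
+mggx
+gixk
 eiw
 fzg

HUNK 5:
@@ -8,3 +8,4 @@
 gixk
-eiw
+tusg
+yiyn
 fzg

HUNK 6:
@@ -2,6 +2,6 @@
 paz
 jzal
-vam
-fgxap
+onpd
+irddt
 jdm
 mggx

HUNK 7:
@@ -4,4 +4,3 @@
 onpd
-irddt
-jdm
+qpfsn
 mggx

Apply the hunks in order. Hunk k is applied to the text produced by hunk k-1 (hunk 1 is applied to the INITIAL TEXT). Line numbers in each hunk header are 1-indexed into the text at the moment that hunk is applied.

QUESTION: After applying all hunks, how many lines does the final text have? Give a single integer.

Hunk 1: at line 5 remove [jyrrg,fhk,zufi] add [kzaw,vam] -> 13 lines: wcbx paz uqats xflkq fui kzaw vam fgxap hcyzq xad vgytv eiw fzg
Hunk 2: at line 1 remove [uqats,xflkq,fui] add [iysvp,awp] -> 12 lines: wcbx paz iysvp awp kzaw vam fgxap hcyzq xad vgytv eiw fzg
Hunk 3: at line 1 remove [iysvp,awp,kzaw] add [jzal] -> 10 lines: wcbx paz jzal vam fgxap hcyzq xad vgytv eiw fzg
Hunk 4: at line 4 remove [hcyzq,xad,vgytv] add [jdm,mggx,gixk] -> 10 lines: wcbx paz jzal vam fgxap jdm mggx gixk eiw fzg
Hunk 5: at line 8 remove [eiw] add [tusg,yiyn] -> 11 lines: wcbx paz jzal vam fgxap jdm mggx gixk tusg yiyn fzg
Hunk 6: at line 2 remove [vam,fgxap] add [onpd,irddt] -> 11 lines: wcbx paz jzal onpd irddt jdm mggx gixk tusg yiyn fzg
Hunk 7: at line 4 remove [irddt,jdm] add [qpfsn] -> 10 lines: wcbx paz jzal onpd qpfsn mggx gixk tusg yiyn fzg
Final line count: 10

Answer: 10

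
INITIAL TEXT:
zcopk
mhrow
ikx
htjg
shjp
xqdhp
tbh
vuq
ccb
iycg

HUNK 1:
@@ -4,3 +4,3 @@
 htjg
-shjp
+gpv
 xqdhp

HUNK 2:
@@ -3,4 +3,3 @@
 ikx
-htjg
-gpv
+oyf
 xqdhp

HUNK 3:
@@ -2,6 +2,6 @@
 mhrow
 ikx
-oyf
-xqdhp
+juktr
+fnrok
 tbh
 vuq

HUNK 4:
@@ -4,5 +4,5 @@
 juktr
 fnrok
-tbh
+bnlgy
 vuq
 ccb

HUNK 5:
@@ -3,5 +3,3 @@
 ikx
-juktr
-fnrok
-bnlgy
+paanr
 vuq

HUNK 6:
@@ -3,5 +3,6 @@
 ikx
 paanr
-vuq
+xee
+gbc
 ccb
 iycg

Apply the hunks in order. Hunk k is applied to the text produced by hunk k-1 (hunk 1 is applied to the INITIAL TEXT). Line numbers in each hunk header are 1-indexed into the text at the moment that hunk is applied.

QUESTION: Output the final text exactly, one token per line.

Answer: zcopk
mhrow
ikx
paanr
xee
gbc
ccb
iycg

Derivation:
Hunk 1: at line 4 remove [shjp] add [gpv] -> 10 lines: zcopk mhrow ikx htjg gpv xqdhp tbh vuq ccb iycg
Hunk 2: at line 3 remove [htjg,gpv] add [oyf] -> 9 lines: zcopk mhrow ikx oyf xqdhp tbh vuq ccb iycg
Hunk 3: at line 2 remove [oyf,xqdhp] add [juktr,fnrok] -> 9 lines: zcopk mhrow ikx juktr fnrok tbh vuq ccb iycg
Hunk 4: at line 4 remove [tbh] add [bnlgy] -> 9 lines: zcopk mhrow ikx juktr fnrok bnlgy vuq ccb iycg
Hunk 5: at line 3 remove [juktr,fnrok,bnlgy] add [paanr] -> 7 lines: zcopk mhrow ikx paanr vuq ccb iycg
Hunk 6: at line 3 remove [vuq] add [xee,gbc] -> 8 lines: zcopk mhrow ikx paanr xee gbc ccb iycg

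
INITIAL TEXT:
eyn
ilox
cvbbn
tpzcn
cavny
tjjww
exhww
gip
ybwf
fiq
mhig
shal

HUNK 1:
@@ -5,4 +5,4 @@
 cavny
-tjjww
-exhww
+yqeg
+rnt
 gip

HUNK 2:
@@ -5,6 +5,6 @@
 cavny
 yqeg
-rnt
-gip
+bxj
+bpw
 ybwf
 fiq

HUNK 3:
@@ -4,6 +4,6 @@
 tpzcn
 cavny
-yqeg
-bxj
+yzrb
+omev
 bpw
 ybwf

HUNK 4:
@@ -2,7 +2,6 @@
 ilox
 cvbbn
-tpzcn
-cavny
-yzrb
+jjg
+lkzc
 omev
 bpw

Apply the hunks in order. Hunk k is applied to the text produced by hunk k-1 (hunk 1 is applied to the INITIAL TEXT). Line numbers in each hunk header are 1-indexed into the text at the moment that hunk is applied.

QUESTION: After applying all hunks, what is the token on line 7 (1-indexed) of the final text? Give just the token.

Hunk 1: at line 5 remove [tjjww,exhww] add [yqeg,rnt] -> 12 lines: eyn ilox cvbbn tpzcn cavny yqeg rnt gip ybwf fiq mhig shal
Hunk 2: at line 5 remove [rnt,gip] add [bxj,bpw] -> 12 lines: eyn ilox cvbbn tpzcn cavny yqeg bxj bpw ybwf fiq mhig shal
Hunk 3: at line 4 remove [yqeg,bxj] add [yzrb,omev] -> 12 lines: eyn ilox cvbbn tpzcn cavny yzrb omev bpw ybwf fiq mhig shal
Hunk 4: at line 2 remove [tpzcn,cavny,yzrb] add [jjg,lkzc] -> 11 lines: eyn ilox cvbbn jjg lkzc omev bpw ybwf fiq mhig shal
Final line 7: bpw

Answer: bpw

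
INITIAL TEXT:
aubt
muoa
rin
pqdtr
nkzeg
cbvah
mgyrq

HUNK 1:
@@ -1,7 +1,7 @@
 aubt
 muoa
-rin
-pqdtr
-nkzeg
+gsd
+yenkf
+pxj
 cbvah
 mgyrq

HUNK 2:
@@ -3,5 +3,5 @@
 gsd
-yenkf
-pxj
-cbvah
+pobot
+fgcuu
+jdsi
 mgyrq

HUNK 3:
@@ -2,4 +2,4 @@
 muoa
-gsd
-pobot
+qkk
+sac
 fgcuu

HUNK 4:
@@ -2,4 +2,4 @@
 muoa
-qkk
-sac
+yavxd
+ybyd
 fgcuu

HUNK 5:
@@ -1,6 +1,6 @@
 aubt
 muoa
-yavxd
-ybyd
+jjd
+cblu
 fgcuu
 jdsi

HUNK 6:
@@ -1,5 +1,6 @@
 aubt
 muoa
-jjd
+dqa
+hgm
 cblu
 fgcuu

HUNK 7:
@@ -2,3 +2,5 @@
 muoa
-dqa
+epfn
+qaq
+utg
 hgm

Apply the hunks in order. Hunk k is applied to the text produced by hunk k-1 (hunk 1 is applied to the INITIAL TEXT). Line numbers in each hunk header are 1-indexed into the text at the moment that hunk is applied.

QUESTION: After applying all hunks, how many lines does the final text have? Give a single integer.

Hunk 1: at line 1 remove [rin,pqdtr,nkzeg] add [gsd,yenkf,pxj] -> 7 lines: aubt muoa gsd yenkf pxj cbvah mgyrq
Hunk 2: at line 3 remove [yenkf,pxj,cbvah] add [pobot,fgcuu,jdsi] -> 7 lines: aubt muoa gsd pobot fgcuu jdsi mgyrq
Hunk 3: at line 2 remove [gsd,pobot] add [qkk,sac] -> 7 lines: aubt muoa qkk sac fgcuu jdsi mgyrq
Hunk 4: at line 2 remove [qkk,sac] add [yavxd,ybyd] -> 7 lines: aubt muoa yavxd ybyd fgcuu jdsi mgyrq
Hunk 5: at line 1 remove [yavxd,ybyd] add [jjd,cblu] -> 7 lines: aubt muoa jjd cblu fgcuu jdsi mgyrq
Hunk 6: at line 1 remove [jjd] add [dqa,hgm] -> 8 lines: aubt muoa dqa hgm cblu fgcuu jdsi mgyrq
Hunk 7: at line 2 remove [dqa] add [epfn,qaq,utg] -> 10 lines: aubt muoa epfn qaq utg hgm cblu fgcuu jdsi mgyrq
Final line count: 10

Answer: 10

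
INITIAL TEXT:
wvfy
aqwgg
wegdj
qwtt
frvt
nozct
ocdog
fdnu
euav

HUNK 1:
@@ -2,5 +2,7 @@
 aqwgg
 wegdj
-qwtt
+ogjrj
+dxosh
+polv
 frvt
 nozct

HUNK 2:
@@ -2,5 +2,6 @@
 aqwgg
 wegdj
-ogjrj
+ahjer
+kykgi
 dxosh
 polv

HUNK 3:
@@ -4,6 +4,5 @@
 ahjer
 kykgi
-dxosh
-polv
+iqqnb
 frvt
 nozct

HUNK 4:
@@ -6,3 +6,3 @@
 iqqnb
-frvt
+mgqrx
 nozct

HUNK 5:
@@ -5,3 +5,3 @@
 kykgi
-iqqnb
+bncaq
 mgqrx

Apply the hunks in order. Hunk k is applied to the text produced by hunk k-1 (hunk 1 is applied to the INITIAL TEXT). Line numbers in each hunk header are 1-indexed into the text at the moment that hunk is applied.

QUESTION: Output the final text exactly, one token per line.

Answer: wvfy
aqwgg
wegdj
ahjer
kykgi
bncaq
mgqrx
nozct
ocdog
fdnu
euav

Derivation:
Hunk 1: at line 2 remove [qwtt] add [ogjrj,dxosh,polv] -> 11 lines: wvfy aqwgg wegdj ogjrj dxosh polv frvt nozct ocdog fdnu euav
Hunk 2: at line 2 remove [ogjrj] add [ahjer,kykgi] -> 12 lines: wvfy aqwgg wegdj ahjer kykgi dxosh polv frvt nozct ocdog fdnu euav
Hunk 3: at line 4 remove [dxosh,polv] add [iqqnb] -> 11 lines: wvfy aqwgg wegdj ahjer kykgi iqqnb frvt nozct ocdog fdnu euav
Hunk 4: at line 6 remove [frvt] add [mgqrx] -> 11 lines: wvfy aqwgg wegdj ahjer kykgi iqqnb mgqrx nozct ocdog fdnu euav
Hunk 5: at line 5 remove [iqqnb] add [bncaq] -> 11 lines: wvfy aqwgg wegdj ahjer kykgi bncaq mgqrx nozct ocdog fdnu euav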